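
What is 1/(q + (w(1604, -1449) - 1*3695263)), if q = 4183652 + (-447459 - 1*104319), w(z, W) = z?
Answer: -1/61785 ≈ -1.6185e-5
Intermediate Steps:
q = 3631874 (q = 4183652 + (-447459 - 104319) = 4183652 - 551778 = 3631874)
1/(q + (w(1604, -1449) - 1*3695263)) = 1/(3631874 + (1604 - 1*3695263)) = 1/(3631874 + (1604 - 3695263)) = 1/(3631874 - 3693659) = 1/(-61785) = -1/61785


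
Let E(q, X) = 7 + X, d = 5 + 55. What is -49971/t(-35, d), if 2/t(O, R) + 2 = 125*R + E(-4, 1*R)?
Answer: -378030615/2 ≈ -1.8902e+8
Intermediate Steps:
d = 60
t(O, R) = 2/(5 + 126*R) (t(O, R) = 2/(-2 + (125*R + (7 + 1*R))) = 2/(-2 + (125*R + (7 + R))) = 2/(-2 + (7 + 126*R)) = 2/(5 + 126*R))
-49971/t(-35, d) = -49971/(2/(5 + 126*60)) = -49971/(2/(5 + 7560)) = -49971/(2/7565) = -49971/(2*(1/7565)) = -49971/2/7565 = -49971*7565/2 = -378030615/2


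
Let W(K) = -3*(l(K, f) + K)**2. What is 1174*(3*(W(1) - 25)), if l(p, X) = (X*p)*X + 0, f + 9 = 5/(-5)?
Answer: -107871816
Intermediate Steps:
f = -10 (f = -9 + 5/(-5) = -9 + 5*(-1/5) = -9 - 1 = -10)
l(p, X) = p*X**2 (l(p, X) = p*X**2 + 0 = p*X**2)
W(K) = -30603*K**2 (W(K) = -3*(K*(-10)**2 + K)**2 = -3*(K*100 + K)**2 = -3*(100*K + K)**2 = -3*10201*K**2 = -30603*K**2)
1174*(3*(W(1) - 25)) = 1174*(3*(-30603*1**2 - 25)) = 1174*(3*(-30603*1 - 25)) = 1174*(3*(-30603 - 25)) = 1174*(3*(-30628)) = 1174*(-91884) = -107871816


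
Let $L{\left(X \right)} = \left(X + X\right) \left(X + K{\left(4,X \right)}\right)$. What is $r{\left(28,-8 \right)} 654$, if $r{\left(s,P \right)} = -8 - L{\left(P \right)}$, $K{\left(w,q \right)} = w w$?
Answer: $78480$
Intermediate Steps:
$K{\left(w,q \right)} = w^{2}$
$L{\left(X \right)} = 2 X \left(16 + X\right)$ ($L{\left(X \right)} = \left(X + X\right) \left(X + 4^{2}\right) = 2 X \left(X + 16\right) = 2 X \left(16 + X\right)$)
$r{\left(s,P \right)} = -8 - 2 P \left(16 + P\right)$
$r{\left(28,-8 \right)} 654 = \left(-8 - - 16 \left(16 - 8\right)\right) 654 = \left(-8 - \left(-16\right) 8\right) 654 = \left(-8 + 128\right) 654 = 120 \cdot 654 = 78480$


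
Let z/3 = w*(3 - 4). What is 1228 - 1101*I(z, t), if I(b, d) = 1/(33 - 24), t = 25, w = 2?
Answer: 3317/3 ≈ 1105.7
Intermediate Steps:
z = -6 (z = 3*(2*(3 - 4)) = 3*(2*(-1)) = 3*(-2) = -6)
I(b, d) = ⅑ (I(b, d) = 1/9 = ⅑)
1228 - 1101*I(z, t) = 1228 - 1101*⅑ = 1228 - 367/3 = 3317/3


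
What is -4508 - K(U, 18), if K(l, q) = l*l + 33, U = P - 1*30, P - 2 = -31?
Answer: -8022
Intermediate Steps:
P = -29 (P = 2 - 31 = -29)
U = -59 (U = -29 - 1*30 = -29 - 30 = -59)
K(l, q) = 33 + l² (K(l, q) = l² + 33 = 33 + l²)
-4508 - K(U, 18) = -4508 - (33 + (-59)²) = -4508 - (33 + 3481) = -4508 - 1*3514 = -4508 - 3514 = -8022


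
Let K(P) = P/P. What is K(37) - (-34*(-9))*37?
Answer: -11321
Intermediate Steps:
K(P) = 1
K(37) - (-34*(-9))*37 = 1 - (-34*(-9))*37 = 1 - 306*37 = 1 - 1*11322 = 1 - 11322 = -11321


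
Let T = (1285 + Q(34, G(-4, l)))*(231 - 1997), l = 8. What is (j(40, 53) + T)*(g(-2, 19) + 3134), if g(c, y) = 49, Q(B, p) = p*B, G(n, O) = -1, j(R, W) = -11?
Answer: -7032128691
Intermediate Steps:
Q(B, p) = B*p
T = -2209266 (T = (1285 + 34*(-1))*(231 - 1997) = (1285 - 34)*(-1766) = 1251*(-1766) = -2209266)
(j(40, 53) + T)*(g(-2, 19) + 3134) = (-11 - 2209266)*(49 + 3134) = -2209277*3183 = -7032128691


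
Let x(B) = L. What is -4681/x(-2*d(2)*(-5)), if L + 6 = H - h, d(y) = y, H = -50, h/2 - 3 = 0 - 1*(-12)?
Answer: 4681/86 ≈ 54.430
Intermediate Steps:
h = 30 (h = 6 + 2*(0 - 1*(-12)) = 6 + 2*(0 + 12) = 6 + 2*12 = 6 + 24 = 30)
L = -86 (L = -6 + (-50 - 1*30) = -6 + (-50 - 30) = -6 - 80 = -86)
x(B) = -86
-4681/x(-2*d(2)*(-5)) = -4681/(-86) = -4681*(-1/86) = 4681/86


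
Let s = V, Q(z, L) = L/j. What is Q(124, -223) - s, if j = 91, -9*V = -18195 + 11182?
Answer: -640190/819 ≈ -781.67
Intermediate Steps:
V = 7013/9 (V = -(-18195 + 11182)/9 = -⅑*(-7013) = 7013/9 ≈ 779.22)
Q(z, L) = L/91
s = 7013/9 ≈ 779.22
Q(124, -223) - s = (1/91)*(-223) - 1*7013/9 = -223/91 - 7013/9 = -640190/819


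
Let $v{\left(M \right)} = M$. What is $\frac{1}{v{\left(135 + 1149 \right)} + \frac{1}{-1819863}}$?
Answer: $\frac{1819863}{2336704091} \approx 0.00077882$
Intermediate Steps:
$\frac{1}{v{\left(135 + 1149 \right)} + \frac{1}{-1819863}} = \frac{1}{\left(135 + 1149\right) + \frac{1}{-1819863}} = \frac{1}{1284 - \frac{1}{1819863}} = \frac{1}{\frac{2336704091}{1819863}} = \frac{1819863}{2336704091}$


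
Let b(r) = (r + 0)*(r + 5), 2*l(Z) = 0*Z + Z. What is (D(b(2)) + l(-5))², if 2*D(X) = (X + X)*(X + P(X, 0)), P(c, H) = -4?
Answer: 75625/4 ≈ 18906.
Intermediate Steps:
l(Z) = Z/2 (l(Z) = (0*Z + Z)/2 = (0 + Z)/2 = Z/2)
b(r) = r*(5 + r)
D(X) = X*(-4 + X) (D(X) = ((X + X)*(X - 4))/2 = ((2*X)*(-4 + X))/2 = (2*X*(-4 + X))/2 = X*(-4 + X))
(D(b(2)) + l(-5))² = ((2*(5 + 2))*(-4 + 2*(5 + 2)) + (½)*(-5))² = ((2*7)*(-4 + 2*7) - 5/2)² = (14*(-4 + 14) - 5/2)² = (14*10 - 5/2)² = (140 - 5/2)² = (275/2)² = 75625/4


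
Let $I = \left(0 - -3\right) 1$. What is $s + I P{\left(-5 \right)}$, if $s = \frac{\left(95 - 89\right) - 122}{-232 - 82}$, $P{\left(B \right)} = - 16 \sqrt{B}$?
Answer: $\frac{58}{157} - 48 i \sqrt{5} \approx 0.36943 - 107.33 i$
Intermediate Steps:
$s = \frac{58}{157}$ ($s = \frac{6 - 122}{-314} = \left(-116\right) \left(- \frac{1}{314}\right) = \frac{58}{157} \approx 0.36943$)
$I = 3$ ($I = \left(0 + 3\right) 1 = 3 \cdot 1 = 3$)
$s + I P{\left(-5 \right)} = \frac{58}{157} + 3 \left(- 16 \sqrt{-5}\right) = \frac{58}{157} + 3 \left(- 16 i \sqrt{5}\right) = \frac{58}{157} - 48 i \sqrt{5}$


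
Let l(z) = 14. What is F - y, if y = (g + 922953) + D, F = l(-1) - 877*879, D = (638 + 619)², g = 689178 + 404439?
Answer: -4367488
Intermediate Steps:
g = 1093617
D = 1580049 (D = 1257² = 1580049)
F = -770869 (F = 14 - 877*879 = 14 - 770883 = -770869)
y = 3596619 (y = (1093617 + 922953) + 1580049 = 2016570 + 1580049 = 3596619)
F - y = -770869 - 1*3596619 = -770869 - 3596619 = -4367488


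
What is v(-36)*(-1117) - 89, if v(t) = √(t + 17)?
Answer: -89 - 1117*I*√19 ≈ -89.0 - 4868.9*I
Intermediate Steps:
v(t) = √(17 + t)
v(-36)*(-1117) - 89 = √(17 - 36)*(-1117) - 89 = √(-19)*(-1117) - 89 = (I*√19)*(-1117) - 89 = -1117*I*√19 - 89 = -89 - 1117*I*√19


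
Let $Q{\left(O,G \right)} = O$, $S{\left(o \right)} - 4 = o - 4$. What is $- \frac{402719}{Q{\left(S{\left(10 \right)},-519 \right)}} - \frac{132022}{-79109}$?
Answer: $- \frac{31857377151}{791090} \approx -40270.0$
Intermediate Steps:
$S{\left(o \right)} = o$ ($S{\left(o \right)} = 4 + \left(o - 4\right) = 4 + \left(-4 + o\right) = o$)
$- \frac{402719}{Q{\left(S{\left(10 \right)},-519 \right)}} - \frac{132022}{-79109} = - \frac{402719}{10} - \frac{132022}{-79109} = \left(-402719\right) \frac{1}{10} - - \frac{132022}{79109} = - \frac{402719}{10} + \frac{132022}{79109} = - \frac{31857377151}{791090}$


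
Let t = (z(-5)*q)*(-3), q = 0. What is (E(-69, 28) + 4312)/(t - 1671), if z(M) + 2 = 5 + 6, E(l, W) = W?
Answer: -4340/1671 ≈ -2.5972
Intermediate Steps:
z(M) = 9 (z(M) = -2 + (5 + 6) = -2 + 11 = 9)
t = 0 (t = (9*0)*(-3) = 0*(-3) = 0)
(E(-69, 28) + 4312)/(t - 1671) = (28 + 4312)/(0 - 1671) = 4340/(-1671) = 4340*(-1/1671) = -4340/1671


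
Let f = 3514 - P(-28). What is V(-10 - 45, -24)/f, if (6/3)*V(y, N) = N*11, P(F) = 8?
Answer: -66/1753 ≈ -0.037650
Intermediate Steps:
V(y, N) = 11*N/2 (V(y, N) = (N*11)/2 = (11*N)/2 = 11*N/2)
f = 3506 (f = 3514 - 1*8 = 3514 - 8 = 3506)
V(-10 - 45, -24)/f = ((11/2)*(-24))/3506 = -132*1/3506 = -66/1753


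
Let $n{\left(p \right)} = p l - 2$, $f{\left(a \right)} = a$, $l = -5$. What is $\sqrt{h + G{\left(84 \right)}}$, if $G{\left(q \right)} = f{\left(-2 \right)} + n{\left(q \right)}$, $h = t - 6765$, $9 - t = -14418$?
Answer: $\sqrt{7238} \approx 85.076$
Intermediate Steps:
$t = 14427$ ($t = 9 - -14418 = 9 + 14418 = 14427$)
$h = 7662$ ($h = 14427 - 6765 = 7662$)
$n{\left(p \right)} = -2 - 5 p$ ($n{\left(p \right)} = p \left(-5\right) - 2 = - 5 p - 2 = -2 - 5 p$)
$G{\left(q \right)} = -4 - 5 q$ ($G{\left(q \right)} = -2 - \left(2 + 5 q\right) = -4 - 5 q$)
$\sqrt{h + G{\left(84 \right)}} = \sqrt{7662 - 424} = \sqrt{7238}$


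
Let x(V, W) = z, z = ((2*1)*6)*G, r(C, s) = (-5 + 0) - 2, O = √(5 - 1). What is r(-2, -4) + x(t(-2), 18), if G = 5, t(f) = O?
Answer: 53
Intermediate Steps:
O = 2 (O = √4 = 2)
t(f) = 2
r(C, s) = -7 (r(C, s) = -5 - 2 = -7)
z = 60 (z = ((2*1)*6)*5 = (2*6)*5 = 12*5 = 60)
x(V, W) = 60
r(-2, -4) + x(t(-2), 18) = -7 + 60 = 53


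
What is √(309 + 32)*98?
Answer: 98*√341 ≈ 1809.7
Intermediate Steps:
√(309 + 32)*98 = √341*98 = 98*√341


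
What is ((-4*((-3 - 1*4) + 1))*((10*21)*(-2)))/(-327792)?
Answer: 210/6829 ≈ 0.030751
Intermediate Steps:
((-4*((-3 - 1*4) + 1))*((10*21)*(-2)))/(-327792) = ((-4*((-3 - 4) + 1))*(210*(-2)))*(-1/327792) = (-4*(-7 + 1)*(-420))*(-1/327792) = (-4*(-6)*(-420))*(-1/327792) = (24*(-420))*(-1/327792) = -10080*(-1/327792) = 210/6829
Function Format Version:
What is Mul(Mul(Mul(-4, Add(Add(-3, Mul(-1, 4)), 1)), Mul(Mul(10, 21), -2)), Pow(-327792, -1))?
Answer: Rational(210, 6829) ≈ 0.030751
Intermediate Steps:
Mul(Mul(Mul(-4, Add(Add(-3, Mul(-1, 4)), 1)), Mul(Mul(10, 21), -2)), Pow(-327792, -1)) = Mul(Mul(Mul(-4, Add(Add(-3, -4), 1)), Mul(210, -2)), Rational(-1, 327792)) = Mul(Mul(Mul(-4, Add(-7, 1)), -420), Rational(-1, 327792)) = Mul(Mul(Mul(-4, -6), -420), Rational(-1, 327792)) = Mul(Mul(24, -420), Rational(-1, 327792)) = Mul(-10080, Rational(-1, 327792)) = Rational(210, 6829)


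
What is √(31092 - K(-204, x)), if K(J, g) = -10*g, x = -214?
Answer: 2*√7238 ≈ 170.15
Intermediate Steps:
√(31092 - K(-204, x)) = √(31092 - (-10)*(-214)) = √(31092 - 1*2140) = √(31092 - 2140) = √28952 = 2*√7238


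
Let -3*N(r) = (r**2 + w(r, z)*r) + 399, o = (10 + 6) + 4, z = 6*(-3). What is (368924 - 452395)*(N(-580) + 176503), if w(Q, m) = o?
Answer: -17053960010/3 ≈ -5.6846e+9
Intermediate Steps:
z = -18
o = 20 (o = 16 + 4 = 20)
w(Q, m) = 20
N(r) = -133 - 20*r/3 - r**2/3 (N(r) = -((r**2 + 20*r) + 399)/3 = -(399 + r**2 + 20*r)/3 = -133 - 20*r/3 - r**2/3)
(368924 - 452395)*(N(-580) + 176503) = (368924 - 452395)*((-133 - 20/3*(-580) - 1/3*(-580)**2) + 176503) = -83471*((-133 + 11600/3 - 1/3*336400) + 176503) = -83471*((-133 + 11600/3 - 336400/3) + 176503) = -83471*(-325199/3 + 176503) = -83471*204310/3 = -17053960010/3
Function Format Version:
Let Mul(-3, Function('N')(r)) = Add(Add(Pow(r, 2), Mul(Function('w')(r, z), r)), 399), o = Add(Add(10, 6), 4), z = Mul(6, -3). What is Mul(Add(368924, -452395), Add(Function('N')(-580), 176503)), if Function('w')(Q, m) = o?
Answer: Rational(-17053960010, 3) ≈ -5.6846e+9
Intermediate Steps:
z = -18
o = 20 (o = Add(16, 4) = 20)
Function('w')(Q, m) = 20
Function('N')(r) = Add(-133, Mul(Rational(-20, 3), r), Mul(Rational(-1, 3), Pow(r, 2))) (Function('N')(r) = Mul(Rational(-1, 3), Add(Add(Pow(r, 2), Mul(20, r)), 399)) = Mul(Rational(-1, 3), Add(399, Pow(r, 2), Mul(20, r))) = Add(-133, Mul(Rational(-20, 3), r), Mul(Rational(-1, 3), Pow(r, 2))))
Mul(Add(368924, -452395), Add(Function('N')(-580), 176503)) = Mul(Add(368924, -452395), Add(Add(-133, Mul(Rational(-20, 3), -580), Mul(Rational(-1, 3), Pow(-580, 2))), 176503)) = Mul(-83471, Add(Add(-133, Rational(11600, 3), Mul(Rational(-1, 3), 336400)), 176503)) = Mul(-83471, Add(Add(-133, Rational(11600, 3), Rational(-336400, 3)), 176503)) = Mul(-83471, Add(Rational(-325199, 3), 176503)) = Mul(-83471, Rational(204310, 3)) = Rational(-17053960010, 3)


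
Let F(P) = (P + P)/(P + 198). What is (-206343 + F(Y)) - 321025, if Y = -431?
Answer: -122875882/233 ≈ -5.2736e+5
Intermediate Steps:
F(P) = 2*P/(198 + P) (F(P) = (2*P)/(198 + P) = 2*P/(198 + P))
(-206343 + F(Y)) - 321025 = (-206343 + 2*(-431)/(198 - 431)) - 321025 = (-206343 + 2*(-431)/(-233)) - 321025 = (-206343 + 2*(-431)*(-1/233)) - 321025 = (-206343 + 862/233) - 321025 = -48077057/233 - 321025 = -122875882/233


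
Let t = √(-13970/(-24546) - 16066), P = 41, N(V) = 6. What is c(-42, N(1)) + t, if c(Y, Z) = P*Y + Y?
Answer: -1764 + I*√2419880088009/12273 ≈ -1764.0 + 126.75*I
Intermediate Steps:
c(Y, Z) = 42*Y (c(Y, Z) = 41*Y + Y = 42*Y)
t = I*√2419880088009/12273 (t = √(-13970*(-1/24546) - 16066) = √(6985/12273 - 16066) = √(-197171033/12273) = I*√2419880088009/12273 ≈ 126.75*I)
c(-42, N(1)) + t = 42*(-42) + I*√2419880088009/12273 = -1764 + I*√2419880088009/12273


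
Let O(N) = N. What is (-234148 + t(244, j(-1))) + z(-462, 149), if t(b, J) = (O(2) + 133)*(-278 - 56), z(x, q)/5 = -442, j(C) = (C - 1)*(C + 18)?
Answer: -281448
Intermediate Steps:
j(C) = (-1 + C)*(18 + C)
z(x, q) = -2210 (z(x, q) = 5*(-442) = -2210)
t(b, J) = -45090 (t(b, J) = (2 + 133)*(-278 - 56) = 135*(-334) = -45090)
(-234148 + t(244, j(-1))) + z(-462, 149) = (-234148 - 45090) - 2210 = -279238 - 2210 = -281448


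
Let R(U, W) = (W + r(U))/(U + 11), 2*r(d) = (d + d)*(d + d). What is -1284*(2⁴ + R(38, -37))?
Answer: -4667340/49 ≈ -95252.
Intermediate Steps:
r(d) = 2*d² (r(d) = ((d + d)*(d + d))/2 = ((2*d)*(2*d))/2 = (4*d²)/2 = 2*d²)
R(U, W) = (W + 2*U²)/(11 + U) (R(U, W) = (W + 2*U²)/(U + 11) = (W + 2*U²)/(11 + U))
-1284*(2⁴ + R(38, -37)) = -1284*(2⁴ + (-37 + 2*38²)/(11 + 38)) = -1284*(16 + (-37 + 2*1444)/49) = -1284*(16 + (-37 + 2888)/49) = -1284*(16 + (1/49)*2851) = -1284*(16 + 2851/49) = -1284*3635/49 = -4667340/49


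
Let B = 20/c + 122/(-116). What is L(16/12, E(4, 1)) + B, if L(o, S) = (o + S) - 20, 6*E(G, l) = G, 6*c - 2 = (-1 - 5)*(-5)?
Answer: -1775/116 ≈ -15.302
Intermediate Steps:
c = 16/3 (c = 1/3 + ((-1 - 5)*(-5))/6 = 1/3 + (-6*(-5))/6 = 1/3 + (1/6)*30 = 1/3 + 5 = 16/3 ≈ 5.3333)
E(G, l) = G/6
L(o, S) = -20 + S + o (L(o, S) = (S + o) - 20 = -20 + S + o)
B = 313/116 (B = 20/(16/3) + 122/(-116) = 20*(3/16) + 122*(-1/116) = 15/4 - 61/58 = 313/116 ≈ 2.6983)
L(16/12, E(4, 1)) + B = (-20 + (1/6)*4 + 16/12) + 313/116 = (-20 + 2/3 + 16*(1/12)) + 313/116 = (-20 + 2/3 + 4/3) + 313/116 = -18 + 313/116 = -1775/116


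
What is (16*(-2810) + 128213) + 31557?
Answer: 114810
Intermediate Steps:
(16*(-2810) + 128213) + 31557 = (-44960 + 128213) + 31557 = 83253 + 31557 = 114810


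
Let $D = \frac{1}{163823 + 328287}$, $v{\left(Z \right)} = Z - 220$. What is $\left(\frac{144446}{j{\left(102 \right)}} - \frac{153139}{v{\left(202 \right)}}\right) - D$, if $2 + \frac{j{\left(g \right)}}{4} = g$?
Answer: $\frac{785599827197}{88579800} \approx 8868.8$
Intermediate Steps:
$j{\left(g \right)} = -8 + 4 g$
$v{\left(Z \right)} = -220 + Z$
$D = \frac{1}{492110} \approx 2.0321 \cdot 10^{-6}$
$\left(\frac{144446}{j{\left(102 \right)}} - \frac{153139}{v{\left(202 \right)}}\right) - D = \left(\frac{144446}{-8 + 4 \cdot 102} - \frac{153139}{-220 + 202}\right) - \frac{1}{492110} = \left(\frac{144446}{-8 + 408} - \frac{153139}{-18}\right) - \frac{1}{492110} = \left(\frac{144446}{400} - - \frac{153139}{18}\right) - \frac{1}{492110} = \left(144446 \cdot \frac{1}{400} + \frac{153139}{18}\right) - \frac{1}{492110} = \left(\frac{72223}{200} + \frac{153139}{18}\right) - \frac{1}{492110} = \frac{15963907}{1800} - \frac{1}{492110} = \frac{785599827197}{88579800}$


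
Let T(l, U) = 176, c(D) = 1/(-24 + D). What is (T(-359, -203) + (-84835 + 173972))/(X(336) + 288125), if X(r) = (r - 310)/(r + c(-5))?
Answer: 124310937/401028947 ≈ 0.30998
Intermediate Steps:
X(r) = (-310 + r)/(-1/29 + r) (X(r) = (r - 310)/(r + 1/(-24 - 5)) = (-310 + r)/(r + 1/(-29)) = (-310 + r)/(r - 1/29) = (-310 + r)/(-1/29 + r))
(T(-359, -203) + (-84835 + 173972))/(X(336) + 288125) = (176 + (-84835 + 173972))/(29*(-310 + 336)/(-1 + 29*336) + 288125) = (176 + 89137)/(29*26/(-1 + 9744) + 288125) = 89313/(29*26/9743 + 288125) = 89313/(29*(1/9743)*26 + 288125) = 89313/(754/9743 + 288125) = 89313/(2807202629/9743) = 89313*(9743/2807202629) = 124310937/401028947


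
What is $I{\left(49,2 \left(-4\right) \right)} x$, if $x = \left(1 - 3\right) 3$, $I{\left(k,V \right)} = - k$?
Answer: $294$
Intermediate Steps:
$x = -6$ ($x = \left(-2\right) 3 = -6$)
$I{\left(49,2 \left(-4\right) \right)} x = \left(-1\right) 49 \left(-6\right) = \left(-49\right) \left(-6\right) = 294$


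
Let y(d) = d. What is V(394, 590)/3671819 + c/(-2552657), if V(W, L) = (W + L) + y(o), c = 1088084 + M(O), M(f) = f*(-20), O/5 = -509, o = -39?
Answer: -4179730831031/9372894473083 ≈ -0.44594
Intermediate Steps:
O = -2545 (O = 5*(-509) = -2545)
M(f) = -20*f
c = 1138984 (c = 1088084 - 20*(-2545) = 1088084 + 50900 = 1138984)
V(W, L) = -39 + L + W (V(W, L) = (W + L) - 39 = (L + W) - 39 = -39 + L + W)
V(394, 590)/3671819 + c/(-2552657) = (-39 + 590 + 394)/3671819 + 1138984/(-2552657) = 945*(1/3671819) + 1138984*(-1/2552657) = 945/3671819 - 1138984/2552657 = -4179730831031/9372894473083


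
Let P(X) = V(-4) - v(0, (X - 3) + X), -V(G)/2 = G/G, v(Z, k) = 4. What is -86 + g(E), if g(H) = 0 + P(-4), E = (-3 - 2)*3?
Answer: -92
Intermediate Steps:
V(G) = -2 (V(G) = -2*G/G = -2*1 = -2)
E = -15 (E = -5*3 = -15)
P(X) = -6 (P(X) = -2 - 1*4 = -2 - 4 = -6)
g(H) = -6 (g(H) = 0 - 6 = -6)
-86 + g(E) = -86 - 6 = -92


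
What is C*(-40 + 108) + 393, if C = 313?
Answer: 21677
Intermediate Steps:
C*(-40 + 108) + 393 = 313*(-40 + 108) + 393 = 313*68 + 393 = 21284 + 393 = 21677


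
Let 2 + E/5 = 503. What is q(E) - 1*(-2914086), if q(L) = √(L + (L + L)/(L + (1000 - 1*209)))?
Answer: 2914086 + √425466735/412 ≈ 2.9141e+6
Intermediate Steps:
E = 2505 (E = -10 + 5*503 = -10 + 2515 = 2505)
q(L) = √(L + 2*L/(791 + L)) (q(L) = √(L + (2*L)/(L + (1000 - 209))) = √(L + (2*L)/(L + 791)) = √(L + (2*L)/(791 + L)) = √(L + 2*L/(791 + L)))
q(E) - 1*(-2914086) = √(2505*(793 + 2505)/(791 + 2505)) - 1*(-2914086) = √(2505*3298/3296) + 2914086 = √(2505*(1/3296)*3298) + 2914086 = √(4130745/1648) + 2914086 = √425466735/412 + 2914086 = 2914086 + √425466735/412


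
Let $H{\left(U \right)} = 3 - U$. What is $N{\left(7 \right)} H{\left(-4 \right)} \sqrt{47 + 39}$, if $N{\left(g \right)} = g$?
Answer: $49 \sqrt{86} \approx 454.41$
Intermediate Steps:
$N{\left(7 \right)} H{\left(-4 \right)} \sqrt{47 + 39} = 7 \left(3 - -4\right) \sqrt{47 + 39} = 7 \left(3 + 4\right) \sqrt{86} = 7 \cdot 7 \sqrt{86} = 49 \sqrt{86}$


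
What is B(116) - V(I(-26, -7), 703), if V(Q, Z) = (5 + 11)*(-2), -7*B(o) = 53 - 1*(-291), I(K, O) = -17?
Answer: -120/7 ≈ -17.143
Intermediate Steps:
B(o) = -344/7 (B(o) = -(53 - 1*(-291))/7 = -(53 + 291)/7 = -⅐*344 = -344/7)
V(Q, Z) = -32 (V(Q, Z) = 16*(-2) = -32)
B(116) - V(I(-26, -7), 703) = -344/7 - 1*(-32) = -344/7 + 32 = -120/7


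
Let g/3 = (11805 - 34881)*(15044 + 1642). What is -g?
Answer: 1155138408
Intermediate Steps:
g = -1155138408 (g = 3*((11805 - 34881)*(15044 + 1642)) = 3*(-23076*16686) = 3*(-385046136) = -1155138408)
-g = -1*(-1155138408) = 1155138408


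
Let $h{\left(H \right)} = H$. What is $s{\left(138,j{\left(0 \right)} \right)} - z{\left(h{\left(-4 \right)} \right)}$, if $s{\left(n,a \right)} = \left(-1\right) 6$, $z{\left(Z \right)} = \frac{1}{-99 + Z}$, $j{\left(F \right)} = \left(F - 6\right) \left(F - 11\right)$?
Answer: $- \frac{617}{103} \approx -5.9903$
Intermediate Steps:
$j{\left(F \right)} = \left(-11 + F\right) \left(-6 + F\right)$ ($j{\left(F \right)} = \left(-6 + F\right) \left(-11 + F\right) = \left(-11 + F\right) \left(-6 + F\right)$)
$s{\left(n,a \right)} = -6$
$s{\left(138,j{\left(0 \right)} \right)} - z{\left(h{\left(-4 \right)} \right)} = -6 - \frac{1}{-99 - 4} = -6 - \frac{1}{-103} = -6 - - \frac{1}{103} = -6 + \frac{1}{103} = - \frac{617}{103}$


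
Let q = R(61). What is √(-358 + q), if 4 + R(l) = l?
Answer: I*√301 ≈ 17.349*I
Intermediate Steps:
R(l) = -4 + l
q = 57 (q = -4 + 61 = 57)
√(-358 + q) = √(-358 + 57) = √(-301) = I*√301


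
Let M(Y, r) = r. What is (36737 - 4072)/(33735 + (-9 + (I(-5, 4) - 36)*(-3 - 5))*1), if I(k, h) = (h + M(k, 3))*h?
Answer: 6533/6758 ≈ 0.96671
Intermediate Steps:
I(k, h) = h*(3 + h) (I(k, h) = (h + 3)*h = (3 + h)*h = h*(3 + h))
(36737 - 4072)/(33735 + (-9 + (I(-5, 4) - 36)*(-3 - 5))*1) = (36737 - 4072)/(33735 + (-9 + (4*(3 + 4) - 36)*(-3 - 5))*1) = 32665/(33735 + (-9 + (4*7 - 36)*(-8))*1) = 32665/(33735 + (-9 + (28 - 36)*(-8))*1) = 32665/(33735 + (-9 - 8*(-8))*1) = 32665/(33735 + (-9 + 64)*1) = 32665/(33735 + 55*1) = 32665/(33735 + 55) = 32665/33790 = 32665*(1/33790) = 6533/6758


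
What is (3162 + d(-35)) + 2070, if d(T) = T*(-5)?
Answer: 5407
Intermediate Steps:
d(T) = -5*T
(3162 + d(-35)) + 2070 = (3162 - 5*(-35)) + 2070 = (3162 + 175) + 2070 = 3337 + 2070 = 5407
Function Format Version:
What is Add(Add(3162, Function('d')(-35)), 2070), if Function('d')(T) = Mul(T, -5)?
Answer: 5407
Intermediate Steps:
Function('d')(T) = Mul(-5, T)
Add(Add(3162, Function('d')(-35)), 2070) = Add(Add(3162, Mul(-5, -35)), 2070) = Add(Add(3162, 175), 2070) = Add(3337, 2070) = 5407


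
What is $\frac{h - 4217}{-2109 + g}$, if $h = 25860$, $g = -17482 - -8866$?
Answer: $- \frac{21643}{10725} \approx -2.018$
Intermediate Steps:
$g = -8616$ ($g = -17482 + 8866 = -8616$)
$\frac{h - 4217}{-2109 + g} = \frac{25860 - 4217}{-2109 - 8616} = \frac{21643}{-10725} = 21643 \left(- \frac{1}{10725}\right) = - \frac{21643}{10725}$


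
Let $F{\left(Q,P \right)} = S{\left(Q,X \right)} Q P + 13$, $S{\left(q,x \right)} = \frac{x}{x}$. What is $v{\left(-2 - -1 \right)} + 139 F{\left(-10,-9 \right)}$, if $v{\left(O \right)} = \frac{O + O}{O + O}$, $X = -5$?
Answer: $14318$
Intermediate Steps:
$S{\left(q,x \right)} = 1$
$F{\left(Q,P \right)} = 13 + P Q$ ($F{\left(Q,P \right)} = 1 Q P + 13 = Q P + 13 = P Q + 13 = 13 + P Q$)
$v{\left(O \right)} = 1$ ($v{\left(O \right)} = \frac{2 O}{2 O} = 2 O \frac{1}{2 O} = 1$)
$v{\left(-2 - -1 \right)} + 139 F{\left(-10,-9 \right)} = 1 + 139 \left(13 - -90\right) = 1 + 139 \left(13 + 90\right) = 1 + 139 \cdot 103 = 1 + 14317 = 14318$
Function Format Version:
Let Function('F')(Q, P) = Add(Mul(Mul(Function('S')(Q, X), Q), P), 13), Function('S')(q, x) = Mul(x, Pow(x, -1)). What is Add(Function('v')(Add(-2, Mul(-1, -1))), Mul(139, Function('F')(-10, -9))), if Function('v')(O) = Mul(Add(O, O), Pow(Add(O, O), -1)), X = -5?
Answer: 14318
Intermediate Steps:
Function('S')(q, x) = 1
Function('F')(Q, P) = Add(13, Mul(P, Q)) (Function('F')(Q, P) = Add(Mul(Mul(1, Q), P), 13) = Add(Mul(Q, P), 13) = Add(Mul(P, Q), 13) = Add(13, Mul(P, Q)))
Function('v')(O) = 1 (Function('v')(O) = Mul(Mul(2, O), Pow(Mul(2, O), -1)) = Mul(Mul(2, O), Mul(Rational(1, 2), Pow(O, -1))) = 1)
Add(Function('v')(Add(-2, Mul(-1, -1))), Mul(139, Function('F')(-10, -9))) = Add(1, Mul(139, Add(13, Mul(-9, -10)))) = Add(1, Mul(139, Add(13, 90))) = Add(1, Mul(139, 103)) = Add(1, 14317) = 14318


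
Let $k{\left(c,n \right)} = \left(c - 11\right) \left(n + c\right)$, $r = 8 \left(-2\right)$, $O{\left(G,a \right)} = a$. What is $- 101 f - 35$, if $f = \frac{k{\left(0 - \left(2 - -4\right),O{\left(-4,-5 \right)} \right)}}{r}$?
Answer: $\frac{18327}{16} \approx 1145.4$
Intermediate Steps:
$r = -16$
$k{\left(c,n \right)} = \left(-11 + c\right) \left(c + n\right)$ ($k{\left(c,n \right)} = \left(c - 11\right) \left(c + n\right) = \left(-11 + c\right) \left(c + n\right)$)
$f = - \frac{187}{16}$ ($f = \frac{\left(0 - \left(2 - -4\right)\right)^{2} - 11 \left(0 - \left(2 - -4\right)\right) - -55 + \left(0 - \left(2 - -4\right)\right) \left(-5\right)}{-16} = \left(\left(0 - \left(2 + 4\right)\right)^{2} - 11 \left(0 - \left(2 + 4\right)\right) + 55 + \left(0 - \left(2 + 4\right)\right) \left(-5\right)\right) \left(- \frac{1}{16}\right) = \left(\left(0 - 6\right)^{2} - 11 \left(0 - 6\right) + 55 + \left(0 - 6\right) \left(-5\right)\right) \left(- \frac{1}{16}\right) = \left(\left(-6\right)^{2} - -66 + 55 - -30\right) \left(- \frac{1}{16}\right) = \left(36 + 66 + 55 + 30\right) \left(- \frac{1}{16}\right) = 187 \left(- \frac{1}{16}\right) = - \frac{187}{16} \approx -11.688$)
$- 101 f - 35 = \left(-101\right) \left(- \frac{187}{16}\right) - 35 = \frac{18887}{16} - 35 = \frac{18327}{16}$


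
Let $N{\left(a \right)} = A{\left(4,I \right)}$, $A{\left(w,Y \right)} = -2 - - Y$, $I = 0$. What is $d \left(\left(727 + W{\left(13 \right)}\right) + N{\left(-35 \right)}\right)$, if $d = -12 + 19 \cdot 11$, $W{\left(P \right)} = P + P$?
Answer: $147947$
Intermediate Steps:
$W{\left(P \right)} = 2 P$
$A{\left(w,Y \right)} = -2 + Y$
$N{\left(a \right)} = -2$ ($N{\left(a \right)} = -2 + 0 = -2$)
$d = 197$ ($d = -12 + 209 = 197$)
$d \left(\left(727 + W{\left(13 \right)}\right) + N{\left(-35 \right)}\right) = 197 \left(\left(727 + 2 \cdot 13\right) - 2\right) = 197 \left(\left(727 + 26\right) - 2\right) = 197 \left(753 - 2\right) = 197 \cdot 751 = 147947$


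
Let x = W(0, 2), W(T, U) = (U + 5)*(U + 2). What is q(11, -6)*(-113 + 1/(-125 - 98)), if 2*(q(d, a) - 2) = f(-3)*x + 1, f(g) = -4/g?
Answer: -533400/223 ≈ -2391.9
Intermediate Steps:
W(T, U) = (2 + U)*(5 + U) (W(T, U) = (5 + U)*(2 + U) = (2 + U)*(5 + U))
x = 28 (x = 10 + 2**2 + 7*2 = 10 + 4 + 14 = 28)
q(d, a) = 127/6 (q(d, a) = 2 + (-4/(-3)*28 + 1)/2 = 2 + (-4*(-1/3)*28 + 1)/2 = 2 + ((4/3)*28 + 1)/2 = 2 + (112/3 + 1)/2 = 2 + (1/2)*(115/3) = 2 + 115/6 = 127/6)
q(11, -6)*(-113 + 1/(-125 - 98)) = 127*(-113 + 1/(-125 - 98))/6 = 127*(-113 + 1/(-223))/6 = 127*(-113 - 1/223)/6 = (127/6)*(-25200/223) = -533400/223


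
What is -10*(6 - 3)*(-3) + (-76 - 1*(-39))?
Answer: 53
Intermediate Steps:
-10*(6 - 3)*(-3) + (-76 - 1*(-39)) = -30*(-3) + (-76 + 39) = -10*(-9) - 37 = 90 - 37 = 53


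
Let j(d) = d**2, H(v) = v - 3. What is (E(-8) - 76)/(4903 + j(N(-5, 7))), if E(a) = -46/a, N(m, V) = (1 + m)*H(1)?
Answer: -281/19868 ≈ -0.014143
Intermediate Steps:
H(v) = -3 + v
N(m, V) = -2 - 2*m (N(m, V) = (1 + m)*(-3 + 1) = (1 + m)*(-2) = -2 - 2*m)
(E(-8) - 76)/(4903 + j(N(-5, 7))) = (-46/(-8) - 76)/(4903 + (-2 - 2*(-5))**2) = (-46*(-1/8) - 76)/(4903 + (-2 + 10)**2) = (23/4 - 76)/(4903 + 8**2) = -281/(4*(4903 + 64)) = -281/4/4967 = -281/4*1/4967 = -281/19868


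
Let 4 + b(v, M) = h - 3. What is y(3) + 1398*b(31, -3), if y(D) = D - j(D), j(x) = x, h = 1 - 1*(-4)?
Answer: -2796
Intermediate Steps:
h = 5 (h = 1 + 4 = 5)
b(v, M) = -2 (b(v, M) = -4 + (5 - 3) = -4 + 2 = -2)
y(D) = 0 (y(D) = D - D = 0)
y(3) + 1398*b(31, -3) = 0 + 1398*(-2) = 0 - 2796 = -2796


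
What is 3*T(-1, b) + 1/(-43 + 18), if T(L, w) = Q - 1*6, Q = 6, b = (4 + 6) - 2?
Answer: -1/25 ≈ -0.040000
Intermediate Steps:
b = 8 (b = 10 - 2 = 8)
T(L, w) = 0 (T(L, w) = 6 - 1*6 = 6 - 6 = 0)
3*T(-1, b) + 1/(-43 + 18) = 3*0 + 1/(-43 + 18) = 0 + 1/(-25) = 0 - 1/25 = -1/25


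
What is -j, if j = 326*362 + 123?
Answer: -118135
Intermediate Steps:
j = 118135 (j = 118012 + 123 = 118135)
-j = -1*118135 = -118135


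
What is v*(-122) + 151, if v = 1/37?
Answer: 5465/37 ≈ 147.70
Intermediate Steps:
v = 1/37 ≈ 0.027027
v*(-122) + 151 = (1/37)*(-122) + 151 = -122/37 + 151 = 5465/37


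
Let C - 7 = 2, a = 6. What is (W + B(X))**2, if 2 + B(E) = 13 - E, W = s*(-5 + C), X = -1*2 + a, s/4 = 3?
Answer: 3025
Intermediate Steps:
C = 9 (C = 7 + 2 = 9)
s = 12 (s = 4*3 = 12)
X = 4 (X = -1*2 + 6 = -2 + 6 = 4)
W = 48 (W = 12*(-5 + 9) = 12*4 = 48)
B(E) = 11 - E (B(E) = -2 + (13 - E) = 11 - E)
(W + B(X))**2 = (48 + (11 - 1*4))**2 = (48 + (11 - 4))**2 = (48 + 7)**2 = 55**2 = 3025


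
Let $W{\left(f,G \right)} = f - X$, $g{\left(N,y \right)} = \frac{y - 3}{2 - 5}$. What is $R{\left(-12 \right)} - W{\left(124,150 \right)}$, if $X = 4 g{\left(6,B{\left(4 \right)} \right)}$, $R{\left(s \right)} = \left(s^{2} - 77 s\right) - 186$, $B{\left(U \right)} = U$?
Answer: $\frac{2270}{3} \approx 756.67$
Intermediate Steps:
$g{\left(N,y \right)} = 1 - \frac{y}{3}$ ($g{\left(N,y \right)} = \frac{-3 + y}{-3} = \left(-3 + y\right) \left(- \frac{1}{3}\right) = 1 - \frac{y}{3}$)
$R{\left(s \right)} = -186 + s^{2} - 77 s$
$X = - \frac{4}{3}$ ($X = 4 \left(1 - \frac{4}{3}\right) = 4 \left(- \frac{1}{3}\right) = - \frac{4}{3} \approx -1.3333$)
$W{\left(f,G \right)} = \frac{4}{3} + f$ ($W{\left(f,G \right)} = f - - \frac{4}{3} = f + \frac{4}{3} = \frac{4}{3} + f$)
$R{\left(-12 \right)} - W{\left(124,150 \right)} = \left(-186 + \left(-12\right)^{2} - -924\right) - \left(\frac{4}{3} + 124\right) = \left(-186 + 144 + 924\right) - \frac{376}{3} = 882 - \frac{376}{3} = \frac{2270}{3}$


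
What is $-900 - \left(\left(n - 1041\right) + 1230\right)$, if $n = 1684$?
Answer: $-2773$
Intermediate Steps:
$-900 - \left(\left(n - 1041\right) + 1230\right) = -900 - \left(\left(1684 - 1041\right) + 1230\right) = -900 - \left(643 + 1230\right) = -900 - 1873 = -2773$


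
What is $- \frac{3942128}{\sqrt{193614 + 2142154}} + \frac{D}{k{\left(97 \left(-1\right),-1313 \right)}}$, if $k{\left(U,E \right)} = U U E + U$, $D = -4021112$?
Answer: $\frac{2010556}{6177057} - \frac{985532 \sqrt{583942}}{291971} \approx -2579.1$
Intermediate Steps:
$k{\left(U,E \right)} = U + E U^{2}$ ($k{\left(U,E \right)} = U^{2} E + U = E U^{2} + U = U + E U^{2}$)
$- \frac{3942128}{\sqrt{193614 + 2142154}} + \frac{D}{k{\left(97 \left(-1\right),-1313 \right)}} = - \frac{3942128}{\sqrt{193614 + 2142154}} - \frac{4021112}{97 \left(-1\right) \left(1 - 1313 \cdot 97 \left(-1\right)\right)} = - \frac{3942128}{\sqrt{2335768}} - \frac{4021112}{\left(-97\right) \left(1 - -127361\right)} = - \frac{3942128}{2 \sqrt{583942}} - \frac{4021112}{\left(-97\right) \left(1 + 127361\right)} = - 3942128 \frac{\sqrt{583942}}{1167884} - \frac{4021112}{\left(-97\right) 127362} = - \frac{985532 \sqrt{583942}}{291971} - \frac{4021112}{-12354114} = - \frac{985532 \sqrt{583942}}{291971} - - \frac{2010556}{6177057} = - \frac{985532 \sqrt{583942}}{291971} + \frac{2010556}{6177057} = \frac{2010556}{6177057} - \frac{985532 \sqrt{583942}}{291971}$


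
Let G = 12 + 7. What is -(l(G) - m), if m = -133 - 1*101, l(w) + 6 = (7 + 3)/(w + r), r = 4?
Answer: -5254/23 ≈ -228.43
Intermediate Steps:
G = 19
l(w) = -6 + 10/(4 + w) (l(w) = -6 + (7 + 3)/(w + 4) = -6 + 10/(4 + w))
m = -234 (m = -133 - 101 = -234)
-(l(G) - m) = -(2*(-7 - 3*19)/(4 + 19) - 1*(-234)) = -(2*(-7 - 57)/23 + 234) = -(2*(1/23)*(-64) + 234) = -(-128/23 + 234) = -1*5254/23 = -5254/23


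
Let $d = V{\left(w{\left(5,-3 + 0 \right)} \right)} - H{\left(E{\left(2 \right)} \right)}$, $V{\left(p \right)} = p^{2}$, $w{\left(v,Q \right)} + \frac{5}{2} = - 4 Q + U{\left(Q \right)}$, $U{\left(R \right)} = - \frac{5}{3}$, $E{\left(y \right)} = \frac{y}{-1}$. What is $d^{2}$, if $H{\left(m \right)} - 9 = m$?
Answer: $\frac{3829849}{1296} \approx 2955.1$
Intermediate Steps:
$E{\left(y \right)} = - y$ ($E{\left(y \right)} = y \left(-1\right) = - y$)
$H{\left(m \right)} = 9 + m$
$U{\left(R \right)} = - \frac{5}{3}$ ($U{\left(R \right)} = \left(-5\right) \frac{1}{3} = - \frac{5}{3}$)
$w{\left(v,Q \right)} = - \frac{25}{6} - 4 Q$ ($w{\left(v,Q \right)} = - \frac{5}{2} - \left(\frac{5}{3} + 4 Q\right) = - \frac{25}{6} - 4 Q$)
$d = \frac{1957}{36}$ ($d = \left(- \frac{25}{6} - 4 \left(-3 + 0\right)\right)^{2} - \left(9 - 2\right) = \left(- \frac{25}{6} - -12\right)^{2} - \left(9 - 2\right) = \left(- \frac{25}{6} + 12\right)^{2} - 7 = \left(\frac{47}{6}\right)^{2} - 7 = \frac{2209}{36} - 7 = \frac{1957}{36} \approx 54.361$)
$d^{2} = \left(\frac{1957}{36}\right)^{2} = \frac{3829849}{1296}$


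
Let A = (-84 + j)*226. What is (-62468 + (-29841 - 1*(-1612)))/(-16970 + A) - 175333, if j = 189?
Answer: -1185341777/6760 ≈ -1.7535e+5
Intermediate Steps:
A = 23730 (A = (-84 + 189)*226 = 105*226 = 23730)
(-62468 + (-29841 - 1*(-1612)))/(-16970 + A) - 175333 = (-62468 + (-29841 - 1*(-1612)))/(-16970 + 23730) - 175333 = (-62468 + (-29841 + 1612))/6760 - 175333 = (-62468 - 28229)*(1/6760) - 175333 = -90697*1/6760 - 175333 = -90697/6760 - 175333 = -1185341777/6760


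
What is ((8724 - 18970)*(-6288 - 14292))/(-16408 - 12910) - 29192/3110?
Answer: -164159696464/22794745 ≈ -7201.6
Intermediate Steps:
((8724 - 18970)*(-6288 - 14292))/(-16408 - 12910) - 29192/3110 = -10246*(-20580)/(-29318) - 29192*1/3110 = 210862680*(-1/29318) - 14596/1555 = -105431340/14659 - 14596/1555 = -164159696464/22794745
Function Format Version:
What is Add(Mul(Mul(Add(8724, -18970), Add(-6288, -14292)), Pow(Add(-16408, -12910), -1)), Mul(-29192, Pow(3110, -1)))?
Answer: Rational(-164159696464, 22794745) ≈ -7201.6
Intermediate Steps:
Add(Mul(Mul(Add(8724, -18970), Add(-6288, -14292)), Pow(Add(-16408, -12910), -1)), Mul(-29192, Pow(3110, -1))) = Add(Mul(Mul(-10246, -20580), Pow(-29318, -1)), Mul(-29192, Rational(1, 3110))) = Add(Mul(210862680, Rational(-1, 29318)), Rational(-14596, 1555)) = Add(Rational(-105431340, 14659), Rational(-14596, 1555)) = Rational(-164159696464, 22794745)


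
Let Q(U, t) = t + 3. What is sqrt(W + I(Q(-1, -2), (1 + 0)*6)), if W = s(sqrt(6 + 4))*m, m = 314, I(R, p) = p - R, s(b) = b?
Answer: sqrt(5 + 314*sqrt(10)) ≈ 31.590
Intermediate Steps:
Q(U, t) = 3 + t
W = 314*sqrt(10) (W = sqrt(6 + 4)*314 = sqrt(10)*314 = 314*sqrt(10) ≈ 992.96)
sqrt(W + I(Q(-1, -2), (1 + 0)*6)) = sqrt(314*sqrt(10) + ((1 + 0)*6 - (3 - 2))) = sqrt(314*sqrt(10) + (1*6 - 1*1)) = sqrt(314*sqrt(10) + (6 - 1)) = sqrt(314*sqrt(10) + 5) = sqrt(5 + 314*sqrt(10))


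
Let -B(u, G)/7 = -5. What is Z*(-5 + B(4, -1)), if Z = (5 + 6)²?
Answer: 3630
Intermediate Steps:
B(u, G) = 35 (B(u, G) = -7*(-5) = 35)
Z = 121 (Z = 11² = 121)
Z*(-5 + B(4, -1)) = 121*(-5 + 35) = 121*30 = 3630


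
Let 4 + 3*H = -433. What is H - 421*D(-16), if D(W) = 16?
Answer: -20645/3 ≈ -6881.7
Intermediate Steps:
H = -437/3 (H = -4/3 + (⅓)*(-433) = -4/3 - 433/3 = -437/3 ≈ -145.67)
H - 421*D(-16) = -437/3 - 421*16 = -437/3 - 6736 = -20645/3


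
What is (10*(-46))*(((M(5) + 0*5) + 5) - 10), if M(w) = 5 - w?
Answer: 2300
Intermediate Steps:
(10*(-46))*(((M(5) + 0*5) + 5) - 10) = (10*(-46))*((((5 - 1*5) + 0*5) + 5) - 10) = -460*((((5 - 5) + 0) + 5) - 10) = -460*(((0 + 0) + 5) - 10) = -460*((0 + 5) - 10) = -460*(5 - 10) = -460*(-5) = 2300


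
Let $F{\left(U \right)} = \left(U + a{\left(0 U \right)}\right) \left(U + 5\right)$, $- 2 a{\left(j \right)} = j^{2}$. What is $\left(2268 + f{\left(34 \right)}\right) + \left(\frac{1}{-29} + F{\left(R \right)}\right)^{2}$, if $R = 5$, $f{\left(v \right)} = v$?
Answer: $\frac{4035583}{841} \approx 4798.6$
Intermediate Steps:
$a{\left(j \right)} = - \frac{j^{2}}{2}$
$F{\left(U \right)} = U \left(5 + U\right)$ ($F{\left(U \right)} = \left(U - \frac{\left(0 U\right)^{2}}{2}\right) \left(U + 5\right) = \left(U - \frac{0^{2}}{2}\right) \left(5 + U\right) = \left(U - 0\right) \left(5 + U\right) = \left(U + 0\right) \left(5 + U\right) = U \left(5 + U\right)$)
$\left(2268 + f{\left(34 \right)}\right) + \left(\frac{1}{-29} + F{\left(R \right)}\right)^{2} = \left(2268 + 34\right) + \left(\frac{1}{-29} + 5 \left(5 + 5\right)\right)^{2} = 2302 + \left(- \frac{1}{29} + 5 \cdot 10\right)^{2} = 2302 + \left(- \frac{1}{29} + 50\right)^{2} = 2302 + \left(\frac{1449}{29}\right)^{2} = 2302 + \frac{2099601}{841} = \frac{4035583}{841}$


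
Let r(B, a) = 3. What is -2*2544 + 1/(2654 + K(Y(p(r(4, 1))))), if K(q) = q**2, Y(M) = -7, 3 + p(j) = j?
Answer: -13752863/2703 ≈ -5088.0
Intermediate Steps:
p(j) = -3 + j
-2*2544 + 1/(2654 + K(Y(p(r(4, 1))))) = -2*2544 + 1/(2654 + (-7)**2) = -5088 + 1/(2654 + 49) = -5088 + 1/2703 = -13752863/2703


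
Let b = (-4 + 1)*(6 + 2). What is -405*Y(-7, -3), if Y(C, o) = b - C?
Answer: 6885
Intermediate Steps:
b = -24 (b = -3*8 = -24)
Y(C, o) = -24 - C
-405*Y(-7, -3) = -405*(-24 - 1*(-7)) = -405*(-24 + 7) = -405*(-17) = 6885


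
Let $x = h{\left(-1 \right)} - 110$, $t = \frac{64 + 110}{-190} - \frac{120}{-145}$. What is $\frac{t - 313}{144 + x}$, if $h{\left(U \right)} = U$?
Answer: $- \frac{862558}{90915} \approx -9.4875$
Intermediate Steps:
$t = - \frac{243}{2755}$ ($t = 174 \left(- \frac{1}{190}\right) - - \frac{24}{29} = - \frac{87}{95} + \frac{24}{29} = - \frac{243}{2755} \approx -0.088203$)
$x = -111$ ($x = -1 - 110 = -111$)
$\frac{t - 313}{144 + x} = \frac{- \frac{243}{2755} - 313}{144 - 111} = - \frac{862558}{2755 \cdot 33} = \left(- \frac{862558}{2755}\right) \frac{1}{33} = - \frac{862558}{90915}$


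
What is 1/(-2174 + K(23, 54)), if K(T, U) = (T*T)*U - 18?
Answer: 1/26374 ≈ 3.7916e-5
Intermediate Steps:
K(T, U) = -18 + U*T² (K(T, U) = T²*U - 18 = U*T² - 18 = -18 + U*T²)
1/(-2174 + K(23, 54)) = 1/(-2174 + (-18 + 54*23²)) = 1/(-2174 + (-18 + 54*529)) = 1/(-2174 + (-18 + 28566)) = 1/(-2174 + 28548) = 1/26374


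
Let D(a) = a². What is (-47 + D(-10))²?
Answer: 2809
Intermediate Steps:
(-47 + D(-10))² = (-47 + (-10)²)² = (-47 + 100)² = 53² = 2809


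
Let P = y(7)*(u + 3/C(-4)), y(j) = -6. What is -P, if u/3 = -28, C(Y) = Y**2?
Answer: -4023/8 ≈ -502.88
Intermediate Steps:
u = -84 (u = 3*(-28) = -84)
P = 4023/8 (P = -6*(-84 + 3/((-4)**2)) = -6*(-84 + 3/16) = -6*(-1341/16) = 4023/8 ≈ 502.88)
-P = -1*4023/8 = -4023/8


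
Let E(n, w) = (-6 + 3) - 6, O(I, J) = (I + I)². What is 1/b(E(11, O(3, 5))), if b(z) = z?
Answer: -⅑ ≈ -0.11111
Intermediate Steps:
O(I, J) = 4*I² (O(I, J) = (2*I)² = 4*I²)
E(n, w) = -9 (E(n, w) = -3 - 6 = -9)
1/b(E(11, O(3, 5))) = 1/(-9) = -⅑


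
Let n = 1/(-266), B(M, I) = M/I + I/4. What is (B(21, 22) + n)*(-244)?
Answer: -2302750/1463 ≈ -1574.0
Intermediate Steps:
B(M, I) = I/4 + M/I (B(M, I) = M/I + I*(¼) = M/I + I/4 = I/4 + M/I)
n = -1/266 ≈ -0.0037594
(B(21, 22) + n)*(-244) = (((¼)*22 + 21/22) - 1/266)*(-244) = ((11/2 + 21*(1/22)) - 1/266)*(-244) = ((11/2 + 21/22) - 1/266)*(-244) = (71/11 - 1/266)*(-244) = (18875/2926)*(-244) = -2302750/1463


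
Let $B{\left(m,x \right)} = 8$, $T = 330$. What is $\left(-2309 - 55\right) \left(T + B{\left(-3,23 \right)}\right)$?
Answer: $-799032$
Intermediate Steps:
$\left(-2309 - 55\right) \left(T + B{\left(-3,23 \right)}\right) = \left(-2309 - 55\right) \left(330 + 8\right) = \left(-2364\right) 338 = -799032$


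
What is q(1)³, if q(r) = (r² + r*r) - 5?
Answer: -27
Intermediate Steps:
q(r) = -5 + 2*r² (q(r) = (r² + r²) - 5 = 2*r² - 5 = -5 + 2*r²)
q(1)³ = (-5 + 2*1²)³ = (-5 + 2*1)³ = (-5 + 2)³ = (-3)³ = -27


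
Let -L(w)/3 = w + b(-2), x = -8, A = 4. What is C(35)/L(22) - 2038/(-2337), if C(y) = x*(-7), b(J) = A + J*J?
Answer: 8758/35055 ≈ 0.24984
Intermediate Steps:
b(J) = 4 + J² (b(J) = 4 + J*J = 4 + J²)
L(w) = -24 - 3*w (L(w) = -3*(w + (4 + (-2)²)) = -3*(w + (4 + 4)) = -3*(w + 8) = -3*(8 + w) = -24 - 3*w)
C(y) = 56 (C(y) = -8*(-7) = 56)
C(35)/L(22) - 2038/(-2337) = 56/(-24 - 3*22) - 2038/(-2337) = 56/(-24 - 66) - 2038*(-1/2337) = 56/(-90) + 2038/2337 = 56*(-1/90) + 2038/2337 = -28/45 + 2038/2337 = 8758/35055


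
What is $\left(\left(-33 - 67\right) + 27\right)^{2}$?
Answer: $5329$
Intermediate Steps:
$\left(\left(-33 - 67\right) + 27\right)^{2} = \left(-100 + 27\right)^{2} = \left(-73\right)^{2} = 5329$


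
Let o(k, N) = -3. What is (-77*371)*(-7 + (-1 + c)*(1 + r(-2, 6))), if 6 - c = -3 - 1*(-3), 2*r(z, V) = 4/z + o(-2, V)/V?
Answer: 942711/4 ≈ 2.3568e+5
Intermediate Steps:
r(z, V) = 2/z - 3/(2*V) (r(z, V) = (4/z - 3/V)/2 = (-3/V + 4/z)/2 = 2/z - 3/(2*V))
c = 6 (c = 6 - (-3 - 1*(-3)) = 6 - (-3 + 3) = 6 - 1*0 = 6 + 0 = 6)
(-77*371)*(-7 + (-1 + c)*(1 + r(-2, 6))) = (-77*371)*(-7 + (-1 + 6)*(1 + (2/(-2) - 3/2/6))) = -28567*(-7 + 5*(1 + (2*(-½) - 3/2*⅙))) = -28567*(-7 + 5*(1 + (-1 - ¼))) = -28567*(-7 + 5*(1 - 5/4)) = -28567*(-7 + 5*(-¼)) = -28567*(-7 - 5/4) = -28567*(-33/4) = 942711/4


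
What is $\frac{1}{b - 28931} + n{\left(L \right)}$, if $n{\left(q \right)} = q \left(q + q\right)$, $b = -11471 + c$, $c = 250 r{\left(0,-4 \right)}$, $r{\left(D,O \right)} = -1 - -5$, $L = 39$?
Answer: $\frac{119860883}{39402} \approx 3042.0$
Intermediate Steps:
$r{\left(D,O \right)} = 4$ ($r{\left(D,O \right)} = -1 + 5 = 4$)
$c = 1000$ ($c = 250 \cdot 4 = 1000$)
$b = -10471$ ($b = -11471 + 1000 = -10471$)
$n{\left(q \right)} = 2 q^{2}$ ($n{\left(q \right)} = q 2 q = 2 q^{2}$)
$\frac{1}{b - 28931} + n{\left(L \right)} = \frac{1}{-10471 - 28931} + 2 \cdot 39^{2} = \frac{1}{-39402} + 2 \cdot 1521 = - \frac{1}{39402} + 3042 = \frac{119860883}{39402}$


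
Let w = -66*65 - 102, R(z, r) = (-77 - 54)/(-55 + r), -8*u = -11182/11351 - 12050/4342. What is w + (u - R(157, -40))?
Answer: -82273455282113/18728695960 ≈ -4392.9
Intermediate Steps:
u = 92665897/197144168 (u = -(-11182/11351 - 12050/4342)/8 = -(-11182*1/11351 - 12050*1/4342)/8 = -(-11182/11351 - 6025/2171)/8 = -⅛*(-92665897/24643021) = 92665897/197144168 ≈ 0.47004)
R(z, r) = -131/(-55 + r)
w = -4392 (w = -4290 - 102 = -4392)
w + (u - R(157, -40)) = -4392 + (92665897/197144168 - (-131)/(-55 - 40)) = -4392 + (92665897/197144168 - (-131)/(-95)) = -4392 + (92665897/197144168 - (-131)*(-1)/95) = -4392 + (92665897/197144168 - 1*131/95) = -4392 + (92665897/197144168 - 131/95) = -4392 - 17022625793/18728695960 = -82273455282113/18728695960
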